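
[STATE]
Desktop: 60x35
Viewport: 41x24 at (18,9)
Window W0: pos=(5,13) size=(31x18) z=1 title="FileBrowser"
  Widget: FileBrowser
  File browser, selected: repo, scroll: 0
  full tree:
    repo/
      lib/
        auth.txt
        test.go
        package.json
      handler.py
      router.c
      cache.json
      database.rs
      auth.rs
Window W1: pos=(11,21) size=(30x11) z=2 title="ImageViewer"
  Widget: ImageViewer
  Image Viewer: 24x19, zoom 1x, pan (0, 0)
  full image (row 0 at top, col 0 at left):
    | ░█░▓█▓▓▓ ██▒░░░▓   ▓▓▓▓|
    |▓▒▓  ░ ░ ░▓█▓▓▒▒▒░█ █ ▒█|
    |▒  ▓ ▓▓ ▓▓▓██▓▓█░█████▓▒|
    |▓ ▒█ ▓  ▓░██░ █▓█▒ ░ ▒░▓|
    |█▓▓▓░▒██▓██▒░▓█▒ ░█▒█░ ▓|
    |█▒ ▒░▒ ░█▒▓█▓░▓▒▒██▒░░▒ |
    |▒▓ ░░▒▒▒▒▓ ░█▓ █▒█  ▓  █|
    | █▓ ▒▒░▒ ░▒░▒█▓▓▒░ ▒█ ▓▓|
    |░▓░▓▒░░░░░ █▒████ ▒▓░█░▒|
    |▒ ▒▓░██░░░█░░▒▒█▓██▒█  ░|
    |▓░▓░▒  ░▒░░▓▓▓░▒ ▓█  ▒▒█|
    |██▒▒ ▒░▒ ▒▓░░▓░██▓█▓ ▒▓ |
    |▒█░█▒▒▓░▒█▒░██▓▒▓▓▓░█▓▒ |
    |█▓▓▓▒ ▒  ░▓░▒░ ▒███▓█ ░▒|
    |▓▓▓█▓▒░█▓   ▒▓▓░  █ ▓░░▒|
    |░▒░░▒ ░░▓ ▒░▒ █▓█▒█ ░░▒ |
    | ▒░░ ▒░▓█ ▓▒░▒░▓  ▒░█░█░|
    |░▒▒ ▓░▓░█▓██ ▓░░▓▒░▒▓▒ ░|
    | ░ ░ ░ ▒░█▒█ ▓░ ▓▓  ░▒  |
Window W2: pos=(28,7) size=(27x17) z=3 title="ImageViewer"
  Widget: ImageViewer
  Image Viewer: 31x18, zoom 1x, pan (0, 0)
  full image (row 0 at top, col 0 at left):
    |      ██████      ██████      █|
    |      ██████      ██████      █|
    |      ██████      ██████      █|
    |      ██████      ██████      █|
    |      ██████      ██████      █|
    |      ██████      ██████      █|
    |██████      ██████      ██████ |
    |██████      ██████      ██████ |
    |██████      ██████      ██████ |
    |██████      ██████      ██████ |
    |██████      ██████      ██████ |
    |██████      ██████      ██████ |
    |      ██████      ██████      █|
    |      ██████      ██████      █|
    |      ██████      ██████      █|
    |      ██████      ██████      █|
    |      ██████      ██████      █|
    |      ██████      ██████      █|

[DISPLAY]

          ┠─────────────────────────┨    
          ┃      ██████      ██████ ┃    
          ┃      ██████      ██████ ┃    
          ┃      ██████      ██████ ┃    
━━━━━━━━━━┃      ██████      ██████ ┃    
          ┃      ██████      ██████ ┃    
──────────┃      ██████      ██████ ┃    
          ┃██████      ██████      █┃    
          ┃██████      ██████      █┃    
py        ┃██████      ██████      █┃    
          ┃██████      ██████      █┃    
on        ┃██████      ██████      █┃    
━━━━━━━━━━┃██████      ██████      █┃    
Viewer    ┃      ██████      ██████ ┃    
──────────┗━━━━━━━━━━━━━━━━━━━━━━━━━┛    
▓▓▓ ██▒░░░▓   ▓▓▓▓    ┃                  
 ░ ░▓█▓▓▒▒▒░█ █ ▒█    ┃                  
▓ ▓▓▓██▓▓█░█████▓▒    ┃                  
  ▓░██░ █▓█▒ ░ ▒░▓    ┃                  
██▓██▒░▓█▒ ░█▒█░ ▓    ┃                  
 ░█▒▓█▓░▓▒▒██▒░░▒     ┃                  
▒▒▒▓ ░█▓ █▒█  ▓  █    ┃                  
━━━━━━━━━━━━━━━━━━━━━━┛                  
                                         


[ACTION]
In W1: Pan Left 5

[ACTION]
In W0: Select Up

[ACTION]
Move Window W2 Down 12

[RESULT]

                                         
                                         
                                         
                                         
━━━━━━━━━━━━━━━━━┓                       
                 ┃                       
─────────────────┨                       
                 ┃                       
                 ┃                       
py        ┏━━━━━━━━━━━━━━━━━━━━━━━━━┓    
          ┃ ImageViewer             ┃    
on        ┠─────────────────────────┨    
━━━━━━━━━━┃      ██████      ██████ ┃    
Viewer    ┃      ██████      ██████ ┃    
──────────┃      ██████      ██████ ┃    
▓▓▓ ██▒░░░┃      ██████      ██████ ┃    
 ░ ░▓█▓▓▒▒┃      ██████      ██████ ┃    
▓ ▓▓▓██▓▓█┃      ██████      ██████ ┃    
  ▓░██░ █▓┃██████      ██████      █┃    
██▓██▒░▓█▒┃██████      ██████      █┃    
 ░█▒▓█▓░▓▒┃██████      ██████      █┃    
▒▒▒▓ ░█▓ █┃██████      ██████      █┃    
━━━━━━━━━━┃██████      ██████      █┃    
          ┃██████      ██████      █┃    


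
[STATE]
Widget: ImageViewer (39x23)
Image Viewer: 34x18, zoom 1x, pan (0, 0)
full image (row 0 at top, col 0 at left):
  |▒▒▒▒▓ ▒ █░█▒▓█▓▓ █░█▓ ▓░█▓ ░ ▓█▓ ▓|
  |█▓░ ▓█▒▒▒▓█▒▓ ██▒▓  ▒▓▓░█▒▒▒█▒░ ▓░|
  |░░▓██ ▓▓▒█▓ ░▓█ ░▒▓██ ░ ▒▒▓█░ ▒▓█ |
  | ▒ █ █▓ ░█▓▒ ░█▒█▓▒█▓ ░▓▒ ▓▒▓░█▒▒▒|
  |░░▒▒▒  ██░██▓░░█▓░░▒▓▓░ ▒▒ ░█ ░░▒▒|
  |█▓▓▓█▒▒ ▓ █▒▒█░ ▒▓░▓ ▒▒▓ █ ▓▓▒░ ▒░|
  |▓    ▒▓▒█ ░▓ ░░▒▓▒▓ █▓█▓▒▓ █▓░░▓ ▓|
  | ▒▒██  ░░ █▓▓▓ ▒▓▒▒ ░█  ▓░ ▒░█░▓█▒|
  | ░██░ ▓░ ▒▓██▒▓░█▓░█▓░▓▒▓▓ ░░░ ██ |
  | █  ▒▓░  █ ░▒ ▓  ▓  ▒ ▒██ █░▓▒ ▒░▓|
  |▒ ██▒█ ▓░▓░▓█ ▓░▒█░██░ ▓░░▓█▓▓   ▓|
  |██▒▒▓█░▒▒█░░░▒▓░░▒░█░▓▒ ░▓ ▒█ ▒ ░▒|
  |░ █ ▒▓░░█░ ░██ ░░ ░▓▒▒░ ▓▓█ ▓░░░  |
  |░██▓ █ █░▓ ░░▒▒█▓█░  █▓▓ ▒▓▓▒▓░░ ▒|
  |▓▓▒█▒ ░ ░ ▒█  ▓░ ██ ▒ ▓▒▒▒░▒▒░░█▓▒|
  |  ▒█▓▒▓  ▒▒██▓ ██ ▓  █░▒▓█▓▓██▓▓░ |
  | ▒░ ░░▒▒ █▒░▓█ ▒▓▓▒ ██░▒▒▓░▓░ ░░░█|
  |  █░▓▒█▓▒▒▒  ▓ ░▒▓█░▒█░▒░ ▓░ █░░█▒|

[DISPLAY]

▒▒▒▒▓ ▒ █░█▒▓█▓▓ █░█▓ ▓░█▓ ░ ▓█▓ ▓     
█▓░ ▓█▒▒▒▓█▒▓ ██▒▓  ▒▓▓░█▒▒▒█▒░ ▓░     
░░▓██ ▓▓▒█▓ ░▓█ ░▒▓██ ░ ▒▒▓█░ ▒▓█      
 ▒ █ █▓ ░█▓▒ ░█▒█▓▒█▓ ░▓▒ ▓▒▓░█▒▒▒     
░░▒▒▒  ██░██▓░░█▓░░▒▓▓░ ▒▒ ░█ ░░▒▒     
█▓▓▓█▒▒ ▓ █▒▒█░ ▒▓░▓ ▒▒▓ █ ▓▓▒░ ▒░     
▓    ▒▓▒█ ░▓ ░░▒▓▒▓ █▓█▓▒▓ █▓░░▓ ▓     
 ▒▒██  ░░ █▓▓▓ ▒▓▒▒ ░█  ▓░ ▒░█░▓█▒     
 ░██░ ▓░ ▒▓██▒▓░█▓░█▓░▓▒▓▓ ░░░ ██      
 █  ▒▓░  █ ░▒ ▓  ▓  ▒ ▒██ █░▓▒ ▒░▓     
▒ ██▒█ ▓░▓░▓█ ▓░▒█░██░ ▓░░▓█▓▓   ▓     
██▒▒▓█░▒▒█░░░▒▓░░▒░█░▓▒ ░▓ ▒█ ▒ ░▒     
░ █ ▒▓░░█░ ░██ ░░ ░▓▒▒░ ▓▓█ ▓░░░       
░██▓ █ █░▓ ░░▒▒█▓█░  █▓▓ ▒▓▓▒▓░░ ▒     
▓▓▒█▒ ░ ░ ▒█  ▓░ ██ ▒ ▓▒▒▒░▒▒░░█▓▒     
  ▒█▓▒▓  ▒▒██▓ ██ ▓  █░▒▓█▓▓██▓▓░      
 ▒░ ░░▒▒ █▒░▓█ ▒▓▓▒ ██░▒▒▓░▓░ ░░░█     
  █░▓▒█▓▒▒▒  ▓ ░▒▓█░▒█░▒░ ▓░ █░░█▒     
                                       
                                       
                                       
                                       
                                       


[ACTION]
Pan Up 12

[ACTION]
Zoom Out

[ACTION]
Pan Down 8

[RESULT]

 ░██░ ▓░ ▒▓██▒▓░█▓░█▓░▓▒▓▓ ░░░ ██      
 █  ▒▓░  █ ░▒ ▓  ▓  ▒ ▒██ █░▓▒ ▒░▓     
▒ ██▒█ ▓░▓░▓█ ▓░▒█░██░ ▓░░▓█▓▓   ▓     
██▒▒▓█░▒▒█░░░▒▓░░▒░█░▓▒ ░▓ ▒█ ▒ ░▒     
░ █ ▒▓░░█░ ░██ ░░ ░▓▒▒░ ▓▓█ ▓░░░       
░██▓ █ █░▓ ░░▒▒█▓█░  █▓▓ ▒▓▓▒▓░░ ▒     
▓▓▒█▒ ░ ░ ▒█  ▓░ ██ ▒ ▓▒▒▒░▒▒░░█▓▒     
  ▒█▓▒▓  ▒▒██▓ ██ ▓  █░▒▓█▓▓██▓▓░      
 ▒░ ░░▒▒ █▒░▓█ ▒▓▓▒ ██░▒▒▓░▓░ ░░░█     
  █░▓▒█▓▒▒▒  ▓ ░▒▓█░▒█░▒░ ▓░ █░░█▒     
                                       
                                       
                                       
                                       
                                       
                                       
                                       
                                       
                                       
                                       
                                       
                                       
                                       


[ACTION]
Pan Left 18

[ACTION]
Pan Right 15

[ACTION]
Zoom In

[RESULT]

███░░████▓▓░░░░██▓▓░░░░▒▒▓▓▓▓░░  ▒▒▒▒  
███░░████▓▓░░░░██▓▓░░░░▒▒▓▓▓▓░░  ▒▒▒▒  
 ▓▓  ██▒▒▒▒██░░  ▒▒▓▓░░▓▓  ▒▒▒▒▓▓  ██  
 ▓▓  ██▒▒▒▒██░░  ▒▒▓▓░░▓▓  ▒▒▒▒▓▓  ██  
▒██  ░░▓▓  ░░░░▒▒▓▓▒▒▓▓  ██▓▓██▓▓▒▒▓▓  
▒██  ░░▓▓  ░░░░▒▒▓▓▒▒▓▓  ██▓▓██▓▓▒▒▓▓  
░░░  ██▓▓▓▓▓▓  ▒▒▓▓▒▒▒▒  ░░██    ▓▓░░  
░░░  ██▓▓▓▓▓▓  ▒▒▓▓▒▒▒▒  ░░██    ▓▓░░  
░  ▒▒▓▓████▒▒▓▓░░██▓▓░░██▓▓░░▓▓▒▒▓▓▓▓  
░  ▒▒▓▓████▒▒▓▓░░██▓▓░░██▓▓░░▓▓▒▒▓▓▓▓  
   ██  ░░▒▒  ▓▓    ▓▓    ▒▒  ▒▒████  ██
   ██  ░░▒▒  ▓▓    ▓▓    ▒▒  ▒▒████  ██
▓░░▓▓░░▓▓██  ▓▓░░▒▒██░░████░░  ▓▓░░░░▓▓
▓░░▓▓░░▓▓██  ▓▓░░▒▒██░░████░░  ▓▓░░░░▓▓
▒▒▒██░░░░░░▒▒▓▓░░░░▒▒░░██░░▓▓▒▒  ░░▓▓  
▒▒▒██░░░░░░▒▒▓▓░░░░▒▒░░██░░▓▓▒▒  ░░▓▓  
░██░░  ░░████  ░░░░  ░░▓▓▒▒▒▒░░  ▓▓▓▓██
░██░░  ░░████  ░░░░  ░░▓▓▒▒▒▒░░  ▓▓▓▓██
█░░▓▓  ░░░░▒▒▒▒██▓▓██░░    ██▓▓▓▓  ▒▒▓▓
█░░▓▓  ░░░░▒▒▒▒██▓▓██░░    ██▓▓▓▓  ▒▒▓▓
 ░░  ▒▒██    ▓▓░░  ████  ▒▒  ▓▓▒▒▒▒▒▒░░
 ░░  ▒▒██    ▓▓░░  ████  ▒▒  ▓▓▒▒▒▒▒▒░░
   ▒▒▒▒████▓▓  ████  ▓▓    ██░░▒▒▓▓██▓▓


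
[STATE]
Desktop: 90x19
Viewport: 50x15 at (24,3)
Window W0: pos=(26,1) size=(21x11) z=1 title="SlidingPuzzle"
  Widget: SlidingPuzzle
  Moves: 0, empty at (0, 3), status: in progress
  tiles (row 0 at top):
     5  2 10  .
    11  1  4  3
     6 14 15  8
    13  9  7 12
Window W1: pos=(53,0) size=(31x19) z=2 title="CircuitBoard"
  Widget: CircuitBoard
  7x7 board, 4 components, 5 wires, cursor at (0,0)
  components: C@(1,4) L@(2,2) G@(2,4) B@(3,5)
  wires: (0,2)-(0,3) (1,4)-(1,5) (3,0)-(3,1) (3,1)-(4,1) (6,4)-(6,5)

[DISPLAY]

  ┠───────────────────┨      ┃   0 1 2 3 4 5 6    
  ┃┌────┬────┬────┬───┃      ┃0  [.]      · ─ ·   
  ┃│  5 │  2 │ 10 │   ┃      ┃                    
  ┃├────┼────┼────┼───┃      ┃1                   
  ┃│ 11 │  1 │  4 │  3┃      ┃                    
  ┃├────┼────┼────┼───┃      ┃2           L       
  ┃│  6 │ 14 │ 15 │  8┃      ┃                    
  ┃├────┼────┼────┼───┃      ┃3   · ─ ·           
  ┗━━━━━━━━━━━━━━━━━━━┛      ┃        │           
                             ┃4       ·           
                             ┃                    
                             ┃5                   
                             ┃                    
                             ┃6                   
                             ┃Cursor: (0,0)       


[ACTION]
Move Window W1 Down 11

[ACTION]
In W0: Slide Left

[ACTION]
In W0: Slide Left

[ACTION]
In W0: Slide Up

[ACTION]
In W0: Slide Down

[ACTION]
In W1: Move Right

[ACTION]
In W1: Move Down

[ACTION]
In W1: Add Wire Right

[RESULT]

  ┠───────────────────┨      ┃   0 1 2 3 4 5 6    
  ┃┌────┬────┬────┬───┃      ┃0           · ─ ·   
  ┃│  5 │  2 │ 10 │   ┃      ┃                    
  ┃├────┼────┼────┼───┃      ┃1      [.]─ ·       
  ┃│ 11 │  1 │  4 │  3┃      ┃                    
  ┃├────┼────┼────┼───┃      ┃2           L       
  ┃│  6 │ 14 │ 15 │  8┃      ┃                    
  ┃├────┼────┼────┼───┃      ┃3   · ─ ·           
  ┗━━━━━━━━━━━━━━━━━━━┛      ┃        │           
                             ┃4       ·           
                             ┃                    
                             ┃5                   
                             ┃                    
                             ┃6                   
                             ┃Cursor: (1,1)       


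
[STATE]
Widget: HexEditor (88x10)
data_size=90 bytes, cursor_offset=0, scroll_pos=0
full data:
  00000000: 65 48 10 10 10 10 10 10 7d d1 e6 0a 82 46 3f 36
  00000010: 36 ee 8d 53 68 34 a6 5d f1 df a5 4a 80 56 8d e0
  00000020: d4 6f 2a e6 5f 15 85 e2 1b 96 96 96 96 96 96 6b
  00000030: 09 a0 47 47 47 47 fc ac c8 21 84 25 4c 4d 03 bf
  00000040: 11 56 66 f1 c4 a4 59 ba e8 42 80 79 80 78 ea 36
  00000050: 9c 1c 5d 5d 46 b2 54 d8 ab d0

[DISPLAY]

00000000  65 48 10 10 10 10 10 10  7d d1 e6 0a 82 46 3f 36  |eH......}....F?6|          
00000010  36 ee 8d 53 68 34 a6 5d  f1 df a5 4a 80 56 8d e0  |6..Sh4.]...J.V..|          
00000020  d4 6f 2a e6 5f 15 85 e2  1b 96 96 96 96 96 96 6b  |.o*._..........k|          
00000030  09 a0 47 47 47 47 fc ac  c8 21 84 25 4c 4d 03 bf  |..GGGG...!.%LM..|          
00000040  11 56 66 f1 c4 a4 59 ba  e8 42 80 79 80 78 ea 36  |.Vf...Y..B.y.x.6|          
00000050  9c 1c 5d 5d 46 b2 54 d8  ab d0                    |..]]F.T...      |          
                                                                                        
                                                                                        
                                                                                        
                                                                                        


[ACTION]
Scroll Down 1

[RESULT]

00000010  36 ee 8d 53 68 34 a6 5d  f1 df a5 4a 80 56 8d e0  |6..Sh4.]...J.V..|          
00000020  d4 6f 2a e6 5f 15 85 e2  1b 96 96 96 96 96 96 6b  |.o*._..........k|          
00000030  09 a0 47 47 47 47 fc ac  c8 21 84 25 4c 4d 03 bf  |..GGGG...!.%LM..|          
00000040  11 56 66 f1 c4 a4 59 ba  e8 42 80 79 80 78 ea 36  |.Vf...Y..B.y.x.6|          
00000050  9c 1c 5d 5d 46 b2 54 d8  ab d0                    |..]]F.T...      |          
                                                                                        
                                                                                        
                                                                                        
                                                                                        
                                                                                        


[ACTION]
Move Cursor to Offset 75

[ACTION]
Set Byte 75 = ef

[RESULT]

00000010  36 ee 8d 53 68 34 a6 5d  f1 df a5 4a 80 56 8d e0  |6..Sh4.]...J.V..|          
00000020  d4 6f 2a e6 5f 15 85 e2  1b 96 96 96 96 96 96 6b  |.o*._..........k|          
00000030  09 a0 47 47 47 47 fc ac  c8 21 84 25 4c 4d 03 bf  |..GGGG...!.%LM..|          
00000040  11 56 66 f1 c4 a4 59 ba  e8 42 80 EF 80 78 ea 36  |.Vf...Y..B...x.6|          
00000050  9c 1c 5d 5d 46 b2 54 d8  ab d0                    |..]]F.T...      |          
                                                                                        
                                                                                        
                                                                                        
                                                                                        
                                                                                        


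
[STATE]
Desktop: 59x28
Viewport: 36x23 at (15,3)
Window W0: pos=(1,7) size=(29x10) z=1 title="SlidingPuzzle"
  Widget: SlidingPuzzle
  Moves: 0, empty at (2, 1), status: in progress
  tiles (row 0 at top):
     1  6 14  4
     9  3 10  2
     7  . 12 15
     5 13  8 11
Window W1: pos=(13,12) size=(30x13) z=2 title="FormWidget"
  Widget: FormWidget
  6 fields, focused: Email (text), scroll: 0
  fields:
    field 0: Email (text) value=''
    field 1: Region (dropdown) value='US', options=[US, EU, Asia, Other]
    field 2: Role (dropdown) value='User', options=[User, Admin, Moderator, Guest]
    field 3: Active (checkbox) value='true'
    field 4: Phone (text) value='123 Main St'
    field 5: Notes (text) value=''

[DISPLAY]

                                    
                                    
                                    
                                    
━━━━━━━━━━━━━━┓                     
e             ┃                     
──────────────┨                     
──┬────┐      ┃                     
4 │  4 │      ┃                     
━━━━━━━━━━━━━━━━━━━━━━━━━━━┓        
FormWidget                 ┃        
───────────────────────────┨        
 Email:      [            ]┃        
 Region:     [US         ▼]┃        
 Role:       [User       ▼]┃        
 Active:     [x]           ┃        
 Phone:      [123 Main St ]┃        
 Notes:      [            ]┃        
                           ┃        
                           ┃        
                           ┃        
━━━━━━━━━━━━━━━━━━━━━━━━━━━┛        
                                    


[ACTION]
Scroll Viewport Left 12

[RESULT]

                                    
                                    
                                    
                                    
━━━━━━━━━━━━━━━━━━━━━━━━━━┓         
SlidingPuzzle             ┃         
──────────────────────────┨         
────┬────┬────┬────┐      ┃         
  1 │  6 │ 14 │  4 │      ┃         
────┼────┼┏━━━━━━━━━━━━━━━━━━━━━━━━━
  9 │  3 │┃ FormWidget              
────┼────┼┠─────────────────────────
  7 │    │┃> Email:      [          
━━━━━━━━━━┃  Region:     [US        
          ┃  Role:       [User      
          ┃  Active:     [x]        
          ┃  Phone:      [123 Main S
          ┃  Notes:      [          
          ┃                         
          ┃                         
          ┃                         
          ┗━━━━━━━━━━━━━━━━━━━━━━━━━
                                    


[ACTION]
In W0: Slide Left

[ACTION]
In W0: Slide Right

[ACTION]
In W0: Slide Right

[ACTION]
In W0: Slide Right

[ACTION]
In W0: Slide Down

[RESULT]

                                    
                                    
                                    
                                    
━━━━━━━━━━━━━━━━━━━━━━━━━━┓         
SlidingPuzzle             ┃         
──────────────────────────┨         
────┬────┬────┬────┐      ┃         
  1 │  6 │ 14 │  4 │      ┃         
────┼────┼┏━━━━━━━━━━━━━━━━━━━━━━━━━
    │  3 │┃ FormWidget              
────┼────┼┠─────────────────────────
  9 │  7 │┃> Email:      [          
━━━━━━━━━━┃  Region:     [US        
          ┃  Role:       [User      
          ┃  Active:     [x]        
          ┃  Phone:      [123 Main S
          ┃  Notes:      [          
          ┃                         
          ┃                         
          ┃                         
          ┗━━━━━━━━━━━━━━━━━━━━━━━━━
                                    


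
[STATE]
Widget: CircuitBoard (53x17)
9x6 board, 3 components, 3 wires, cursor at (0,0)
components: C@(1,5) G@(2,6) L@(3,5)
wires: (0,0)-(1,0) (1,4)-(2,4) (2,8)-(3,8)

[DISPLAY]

   0 1 2 3 4 5 6 7 8                                 
0  [.]                                               
    │                                                
1   ·               ·   C                            
                    │                                
2                   ·       G       ·                
                                    │                
3                       L           ·                
                                                     
4                                                    
                                                     
5                                                    
Cursor: (0,0)                                        
                                                     
                                                     
                                                     
                                                     


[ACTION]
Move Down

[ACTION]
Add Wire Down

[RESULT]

   0 1 2 3 4 5 6 7 8                                 
0   ·                                                
    │                                                
1  [.]              ·   C                            
    │               │                                
2   ·               ·       G       ·                
                                    │                
3                       L           ·                
                                                     
4                                                    
                                                     
5                                                    
Cursor: (1,0)                                        
                                                     
                                                     
                                                     
                                                     


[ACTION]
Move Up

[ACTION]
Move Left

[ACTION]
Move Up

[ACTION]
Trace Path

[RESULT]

   0 1 2 3 4 5 6 7 8                                 
0  [.]                                               
    │                                                
1   ·               ·   C                            
    │               │                                
2   ·               ·       G       ·                
                                    │                
3                       L           ·                
                                                     
4                                                    
                                                     
5                                                    
Cursor: (0,0)  Trace: Path with 3 nodes, no component
                                                     
                                                     
                                                     
                                                     


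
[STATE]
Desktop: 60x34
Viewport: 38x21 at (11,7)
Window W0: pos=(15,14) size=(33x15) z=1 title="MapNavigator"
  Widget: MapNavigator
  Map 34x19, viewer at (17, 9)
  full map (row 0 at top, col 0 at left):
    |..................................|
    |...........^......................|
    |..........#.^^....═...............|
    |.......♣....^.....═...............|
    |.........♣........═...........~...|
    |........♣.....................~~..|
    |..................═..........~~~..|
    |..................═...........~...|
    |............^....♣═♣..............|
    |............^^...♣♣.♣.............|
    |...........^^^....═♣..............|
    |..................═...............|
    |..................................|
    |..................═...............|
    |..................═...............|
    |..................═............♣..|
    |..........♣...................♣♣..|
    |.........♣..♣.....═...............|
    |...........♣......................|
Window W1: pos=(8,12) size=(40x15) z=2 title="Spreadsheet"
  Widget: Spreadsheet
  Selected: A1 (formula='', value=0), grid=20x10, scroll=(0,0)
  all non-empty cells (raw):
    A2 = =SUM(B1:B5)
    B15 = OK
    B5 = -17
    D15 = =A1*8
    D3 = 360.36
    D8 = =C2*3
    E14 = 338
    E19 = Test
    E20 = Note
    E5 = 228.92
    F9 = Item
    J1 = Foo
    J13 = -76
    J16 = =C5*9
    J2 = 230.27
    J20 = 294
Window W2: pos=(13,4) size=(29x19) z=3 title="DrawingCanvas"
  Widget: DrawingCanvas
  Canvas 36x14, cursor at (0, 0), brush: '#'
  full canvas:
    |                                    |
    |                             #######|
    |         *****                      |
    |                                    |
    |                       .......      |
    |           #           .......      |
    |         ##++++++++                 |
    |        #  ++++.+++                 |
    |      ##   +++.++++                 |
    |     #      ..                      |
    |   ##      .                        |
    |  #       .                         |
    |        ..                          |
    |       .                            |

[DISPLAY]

  ┃+                          ┃       
  ┃                           ┃       
  ┃         *****             ┃       
  ┃                           ┃       
  ┃                       ....┃       
━━┃           #           ....┃━━━━━┓ 
pr┃         ##++++++++        ┃     ┃ 
──┃        #  ++++.+++        ┃─────┨ 
: ┃      ##   +++.++++        ┃     ┃ 
  ┃     #      ..             ┃     ┃ 
--┃   ##      .               ┃-----┃ 
1 ┃  #       .                ┃  0  ┃ 
2 ┃        ..                 ┃  0  ┃ 
3 ┃       .                   ┃.36  ┃ 
4 ┃                           ┃  0  ┃ 
5 ┗━━━━━━━━━━━━━━━━━━━━━━━━━━━┛  0  ┃ 
6        0       0       0       0  ┃ 
7        0       0       0       0  ┃ 
8        0       0       0       0  ┃ 
━━━━━━━━━━━━━━━━━━━━━━━━━━━━━━━━━━━━┛ 
    ┃................═..............┃ 


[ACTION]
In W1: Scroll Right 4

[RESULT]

  ┃+                          ┃       
  ┃                           ┃       
  ┃         *****             ┃       
  ┃                           ┃       
  ┃                       ....┃       
━━┃           #           ....┃━━━━━┓ 
pr┃         ##++++++++        ┃     ┃ 
──┃        #  ++++.+++        ┃─────┨ 
: ┃      ##   +++.++++        ┃     ┃ 
  ┃     #      ..             ┃     ┃ 
--┃   ##      .               ┃-----┃ 
1 ┃  #       .                ┃  0  ┃ 
2 ┃        ..                 ┃  0  ┃ 
3 ┃       .                   ┃  0  ┃ 
4 ┃                           ┃  0  ┃ 
5 ┗━━━━━━━━━━━━━━━━━━━━━━━━━━━┛  0  ┃ 
6        0       0       0       0  ┃ 
7        0       0       0       0  ┃ 
8        0       0       0       0  ┃ 
━━━━━━━━━━━━━━━━━━━━━━━━━━━━━━━━━━━━┛ 
    ┃................═..............┃ 


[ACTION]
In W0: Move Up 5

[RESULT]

  ┃+                          ┃       
  ┃                           ┃       
  ┃         *****             ┃       
  ┃                           ┃       
  ┃                       ....┃       
━━┃           #           ....┃━━━━━┓ 
pr┃         ##++++++++        ┃     ┃ 
──┃        #  ++++.+++        ┃─────┨ 
: ┃      ##   +++.++++        ┃     ┃ 
  ┃     #      ..             ┃     ┃ 
--┃   ##      .               ┃-----┃ 
1 ┃  #       .                ┃  0  ┃ 
2 ┃        ..                 ┃  0  ┃ 
3 ┃       .                   ┃  0  ┃ 
4 ┃                           ┃  0  ┃ 
5 ┗━━━━━━━━━━━━━━━━━━━━━━━━━━━┛  0  ┃ 
6        0       0       0       0  ┃ 
7        0       0       0       0  ┃ 
8        0       0       0       0  ┃ 
━━━━━━━━━━━━━━━━━━━━━━━━━━━━━━━━━━━━┛ 
    ┃..........^^...♣♣.♣............┃ 


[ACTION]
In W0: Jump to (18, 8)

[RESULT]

  ┃+                          ┃       
  ┃                           ┃       
  ┃         *****             ┃       
  ┃                           ┃       
  ┃                       ....┃       
━━┃           #           ....┃━━━━━┓ 
pr┃         ##++++++++        ┃     ┃ 
──┃        #  ++++.+++        ┃─────┨ 
: ┃      ##   +++.++++        ┃     ┃ 
  ┃     #      ..             ┃     ┃ 
--┃   ##      .               ┃-----┃ 
1 ┃  #       .                ┃  0  ┃ 
2 ┃        ..                 ┃  0  ┃ 
3 ┃       .                   ┃  0  ┃ 
4 ┃                           ┃  0  ┃ 
5 ┗━━━━━━━━━━━━━━━━━━━━━━━━━━━┛  0  ┃ 
6        0       0       0       0  ┃ 
7        0       0       0       0  ┃ 
8        0       0       0       0  ┃ 
━━━━━━━━━━━━━━━━━━━━━━━━━━━━━━━━━━━━┛ 
    ┃...............═...............┃ 


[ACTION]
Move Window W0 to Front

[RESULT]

  ┃+                          ┃       
  ┃                           ┃       
  ┃         *****             ┃       
  ┃                           ┃       
  ┃                       ....┃       
━━┃           #           ....┃━━━━━┓ 
pr┃         ##++++++++        ┃     ┃ 
──┃ ┏━━━━━━━━━━━━━━━━━━━━━━━━━━━━━━━┓ 
: ┃ ┃ MapNavigator                  ┃ 
  ┃ ┠───────────────────────────────┨ 
--┃ ┃....♣....^.....═...............┃ 
1 ┃ ┃......♣........═...........~...┃ 
2 ┃ ┃.....♣.....................~~..┃ 
3 ┃ ┃...............═..........~~~..┃ 
4 ┃ ┃...............═...........~...┃ 
5 ┗━┃.........^....♣@♣..............┃ 
6   ┃.........^^...♣♣.♣.............┃ 
7   ┃........^^^....═♣..............┃ 
8   ┃...............═...............┃ 
━━━━┃...............................┃ 
    ┃...............═...............┃ 


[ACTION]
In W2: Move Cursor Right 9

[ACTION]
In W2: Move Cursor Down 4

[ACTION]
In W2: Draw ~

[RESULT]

  ┃                           ┃       
  ┃                           ┃       
  ┃         *****             ┃       
  ┃                           ┃       
  ┃         ~             ....┃       
━━┃           #           ....┃━━━━━┓ 
pr┃         ##++++++++        ┃     ┃ 
──┃ ┏━━━━━━━━━━━━━━━━━━━━━━━━━━━━━━━┓ 
: ┃ ┃ MapNavigator                  ┃ 
  ┃ ┠───────────────────────────────┨ 
--┃ ┃....♣....^.....═...............┃ 
1 ┃ ┃......♣........═...........~...┃ 
2 ┃ ┃.....♣.....................~~..┃ 
3 ┃ ┃...............═..........~~~..┃ 
4 ┃ ┃...............═...........~...┃ 
5 ┗━┃.........^....♣@♣..............┃ 
6   ┃.........^^...♣♣.♣.............┃ 
7   ┃........^^^....═♣..............┃ 
8   ┃...............═...............┃ 
━━━━┃...............................┃ 
    ┃...............═...............┃ 


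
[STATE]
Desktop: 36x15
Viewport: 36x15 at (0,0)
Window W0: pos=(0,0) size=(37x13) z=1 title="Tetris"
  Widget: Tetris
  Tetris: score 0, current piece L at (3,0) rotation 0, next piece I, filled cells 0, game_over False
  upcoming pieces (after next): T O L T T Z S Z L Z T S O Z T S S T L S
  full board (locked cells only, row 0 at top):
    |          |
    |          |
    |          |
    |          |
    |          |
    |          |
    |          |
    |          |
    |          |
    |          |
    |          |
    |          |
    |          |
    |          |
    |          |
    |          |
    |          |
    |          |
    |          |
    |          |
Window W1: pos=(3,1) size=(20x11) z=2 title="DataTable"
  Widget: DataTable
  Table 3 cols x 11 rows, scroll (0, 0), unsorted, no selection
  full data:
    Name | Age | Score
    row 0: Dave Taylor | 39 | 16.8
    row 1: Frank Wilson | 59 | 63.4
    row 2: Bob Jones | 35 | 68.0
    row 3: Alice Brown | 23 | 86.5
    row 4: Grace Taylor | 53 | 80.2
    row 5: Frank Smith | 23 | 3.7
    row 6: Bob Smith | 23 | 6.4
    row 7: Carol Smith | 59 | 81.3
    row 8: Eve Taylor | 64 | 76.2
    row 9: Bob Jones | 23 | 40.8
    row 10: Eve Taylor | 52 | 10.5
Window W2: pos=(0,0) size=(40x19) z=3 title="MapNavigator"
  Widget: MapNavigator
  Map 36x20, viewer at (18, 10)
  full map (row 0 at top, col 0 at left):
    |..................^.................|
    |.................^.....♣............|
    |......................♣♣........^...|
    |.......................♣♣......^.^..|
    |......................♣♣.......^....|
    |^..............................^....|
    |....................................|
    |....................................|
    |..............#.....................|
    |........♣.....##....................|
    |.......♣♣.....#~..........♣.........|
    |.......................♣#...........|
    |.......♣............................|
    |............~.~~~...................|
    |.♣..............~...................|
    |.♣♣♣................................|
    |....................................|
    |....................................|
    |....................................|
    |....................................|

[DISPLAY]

┏━━━━━━━━━━━━━━━━━━━━━━━━━━━━━━━━━━━
┃ MapNavigator                      
┠───────────────────────────────────
┃ .......................♣♣......^.^
┃ ......................♣♣.......^..
┃ ^..............................^..
┃ ..................................
┃ ..................................
┃ ..............#...................
┃ ........♣.....##..................
┃ .......♣♣.....#~..@.......♣.......
┃ .......................♣#.........
┃ .......♣..........................
┃ ............~.~~~.................
┃ .♣..............~.................


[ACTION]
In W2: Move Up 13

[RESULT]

┏━━━━━━━━━━━━━━━━━━━━━━━━━━━━━━━━━━━
┃ MapNavigator                      
┠───────────────────────────────────
┃                                   
┃                                   
┃                                   
┃                                   
┃                                   
┃                                   
┃                                   
┃ ..................@...............
┃ .................^.....♣..........
┃ ......................♣♣........^.
┃ .......................♣♣......^.^
┃ ......................♣♣.......^..


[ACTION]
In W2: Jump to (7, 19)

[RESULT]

┏━━━━━━━━━━━━━━━━━━━━━━━━━━━━━━━━━━━
┃ MapNavigator                      
┠───────────────────────────────────
┃            .......♣...............
┃            ............~.~~~......
┃            .♣..............~......
┃            .♣♣♣...................
┃            .......................
┃            .......................
┃            .......................
┃            .......@...............
┃                                   
┃                                   
┃                                   
┃                                   


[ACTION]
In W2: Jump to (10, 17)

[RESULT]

┏━━━━━━━━━━━━━━━━━━━━━━━━━━━━━━━━━━━
┃ MapNavigator                      
┠───────────────────────────────────
┃         .......♣♣.....#~..........
┃         .......................♣#.
┃         .......♣..................
┃         ............~.~~~.........
┃         .♣..............~.........
┃         .♣♣♣......................
┃         ..........................
┃         ..........@...............
┃         ..........................
┃         ..........................
┃                                   
┃                                   


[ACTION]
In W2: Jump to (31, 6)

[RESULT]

┏━━━━━━━━━━━━━━━━━━━━━━━━━━━━━━━━━━━
┃ MapNavigator                      
┠───────────────────────────────────
┃                                   
┃......^.................           
┃.....^.....♣............           
┃..........♣♣........^...           
┃...........♣♣......^.^..           
┃..........♣♣.......^....           
┃...................^....           
┃...................@....           
┃........................           
┃..#.....................           
┃..##....................           
┃..#~..........♣.........           
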